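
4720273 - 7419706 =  - 2699433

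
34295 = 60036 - 25741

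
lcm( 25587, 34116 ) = 102348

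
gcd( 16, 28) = 4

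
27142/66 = 13571/33 = 411.24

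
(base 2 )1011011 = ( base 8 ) 133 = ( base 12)77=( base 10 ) 91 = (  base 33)2P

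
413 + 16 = 429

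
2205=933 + 1272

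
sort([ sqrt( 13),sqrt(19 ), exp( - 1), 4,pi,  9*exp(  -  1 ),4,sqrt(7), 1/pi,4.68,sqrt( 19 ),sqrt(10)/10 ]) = [ sqrt(10 ) /10,1/pi,exp(  -  1 ),sqrt(7 ),pi,  9*exp( - 1 ),sqrt(13), 4, 4,sqrt(19), sqrt(19 ), 4.68]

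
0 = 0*7419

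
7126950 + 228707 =7355657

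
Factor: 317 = 317^1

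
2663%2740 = 2663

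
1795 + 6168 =7963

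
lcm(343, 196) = 1372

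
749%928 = 749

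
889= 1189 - 300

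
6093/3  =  2031 = 2031.00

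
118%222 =118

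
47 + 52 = 99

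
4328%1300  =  428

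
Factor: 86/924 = 2^( - 1)*3^( - 1)*7^ ( - 1)*11^( - 1)*43^1 = 43/462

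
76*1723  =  130948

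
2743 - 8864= - 6121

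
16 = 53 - 37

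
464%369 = 95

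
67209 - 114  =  67095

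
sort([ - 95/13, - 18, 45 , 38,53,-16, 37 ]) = [ - 18, - 16, - 95/13,  37, 38, 45,53] 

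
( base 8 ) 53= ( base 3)1121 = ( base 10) 43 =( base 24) 1J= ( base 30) 1D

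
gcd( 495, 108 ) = 9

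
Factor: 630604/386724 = 181/111 = 3^( - 1)*37^(  -  1)*181^1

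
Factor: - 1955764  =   - 2^2* 47^1*101^1 * 103^1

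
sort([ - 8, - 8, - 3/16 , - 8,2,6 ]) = [-8,-8, - 8, - 3/16, 2,6 ] 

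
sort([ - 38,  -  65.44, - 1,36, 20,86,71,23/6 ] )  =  [ - 65.44, - 38, - 1,23/6,  20,36,71, 86] 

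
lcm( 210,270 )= 1890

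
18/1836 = 1/102 = 0.01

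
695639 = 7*99377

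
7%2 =1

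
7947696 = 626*12696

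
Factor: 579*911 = 527469 = 3^1*193^1*911^1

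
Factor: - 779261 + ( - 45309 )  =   - 2^1*5^1*82457^1= - 824570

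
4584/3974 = 1 + 305/1987 = 1.15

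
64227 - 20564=43663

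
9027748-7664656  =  1363092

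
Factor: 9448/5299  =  2^3*7^( - 1)*757^( - 1)*1181^1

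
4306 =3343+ 963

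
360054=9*40006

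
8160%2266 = 1362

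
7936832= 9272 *856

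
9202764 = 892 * 10317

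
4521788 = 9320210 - 4798422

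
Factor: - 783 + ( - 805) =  - 1588 = - 2^2 * 397^1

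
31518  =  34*927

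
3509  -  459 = 3050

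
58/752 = 29/376 = 0.08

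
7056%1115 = 366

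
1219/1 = 1219 = 1219.00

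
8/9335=8/9335  =  0.00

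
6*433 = 2598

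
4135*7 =28945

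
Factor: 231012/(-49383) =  - 276/59 =- 2^2*3^1 *23^1*59^( - 1) 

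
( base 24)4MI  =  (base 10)2850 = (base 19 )7h0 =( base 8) 5442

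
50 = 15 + 35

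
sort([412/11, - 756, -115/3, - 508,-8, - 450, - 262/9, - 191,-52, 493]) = [ - 756,-508, - 450, - 191, - 52,  -  115/3, - 262/9, - 8,412/11, 493] 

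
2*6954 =13908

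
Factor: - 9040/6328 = - 10/7 = - 2^1 * 5^1 * 7^(-1)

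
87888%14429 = 1314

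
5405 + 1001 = 6406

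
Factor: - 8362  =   - 2^1*37^1*113^1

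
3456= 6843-3387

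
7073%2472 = 2129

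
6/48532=3/24266=0.00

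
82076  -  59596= 22480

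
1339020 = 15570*86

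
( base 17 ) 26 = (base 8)50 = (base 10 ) 40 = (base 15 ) 2a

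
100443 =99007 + 1436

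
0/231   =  0 = 0.00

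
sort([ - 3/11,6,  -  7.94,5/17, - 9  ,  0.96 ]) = [ - 9, - 7.94, - 3/11,5/17 , 0.96, 6]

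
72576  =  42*1728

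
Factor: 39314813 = 151^1*260363^1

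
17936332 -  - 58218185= 76154517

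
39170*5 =195850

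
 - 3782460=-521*7260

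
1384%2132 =1384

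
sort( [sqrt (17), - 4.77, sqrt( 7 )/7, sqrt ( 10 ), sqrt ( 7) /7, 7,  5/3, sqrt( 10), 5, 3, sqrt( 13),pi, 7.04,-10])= [  -  10, - 4.77,sqrt ( 7 ) /7,sqrt( 7)/7, 5/3,3, pi, sqrt( 10) , sqrt(10),sqrt ( 13),sqrt ( 17 ) , 5, 7 , 7.04 ] 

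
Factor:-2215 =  - 5^1*443^1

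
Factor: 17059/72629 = 7^1*59^( - 1)*1231^( - 1)*2437^1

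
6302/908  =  3151/454 = 6.94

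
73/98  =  73/98 =0.74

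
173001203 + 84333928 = 257335131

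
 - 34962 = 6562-41524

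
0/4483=0 = 0.00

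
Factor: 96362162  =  2^1*13^1 * 53^1*69929^1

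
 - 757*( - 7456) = 5644192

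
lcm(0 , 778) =0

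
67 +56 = 123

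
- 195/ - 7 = 27+6/7 = 27.86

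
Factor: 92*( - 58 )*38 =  -2^4 *19^1*23^1*29^1 = - 202768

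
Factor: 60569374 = 2^1*277^1*109331^1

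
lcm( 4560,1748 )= 104880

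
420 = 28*15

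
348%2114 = 348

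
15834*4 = 63336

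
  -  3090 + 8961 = 5871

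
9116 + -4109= 5007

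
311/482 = 311/482= 0.65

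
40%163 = 40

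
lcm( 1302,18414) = 128898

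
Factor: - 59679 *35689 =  - 3^2*19^1*89^1 * 349^1*401^1 = - 2129883831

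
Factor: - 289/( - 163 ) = 17^2*163^(-1)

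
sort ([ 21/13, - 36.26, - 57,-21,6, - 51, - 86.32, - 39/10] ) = [ - 86.32, - 57, - 51, - 36.26, - 21, - 39/10,21/13,6 ]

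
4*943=3772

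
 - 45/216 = -1+19/24 = - 0.21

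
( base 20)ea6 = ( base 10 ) 5806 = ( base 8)13256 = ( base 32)5LE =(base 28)7BA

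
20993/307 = 68 +117/307 = 68.38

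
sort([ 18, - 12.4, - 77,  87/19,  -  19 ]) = [  -  77, - 19, - 12.4, 87/19,18]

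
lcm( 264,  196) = 12936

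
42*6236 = 261912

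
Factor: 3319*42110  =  2^1*5^1*3319^1 *4211^1 = 139763090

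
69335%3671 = 3257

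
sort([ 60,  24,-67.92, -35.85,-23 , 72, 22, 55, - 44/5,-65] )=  [ - 67.92, - 65, -35.85 ,-23, - 44/5 , 22, 24, 55,60,72]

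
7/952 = 1/136 = 0.01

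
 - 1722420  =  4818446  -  6540866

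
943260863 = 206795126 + 736465737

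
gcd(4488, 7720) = 8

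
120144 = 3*40048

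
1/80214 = 1/80214  =  0.00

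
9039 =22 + 9017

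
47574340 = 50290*946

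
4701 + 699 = 5400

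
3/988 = 3/988 = 0.00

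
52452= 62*846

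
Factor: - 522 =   -  2^1 *3^2*29^1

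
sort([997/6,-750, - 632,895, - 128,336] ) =[-750, - 632,- 128,997/6,336,895]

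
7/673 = 7/673 = 0.01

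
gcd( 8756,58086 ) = 2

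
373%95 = 88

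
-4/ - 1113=4/1113 = 0.00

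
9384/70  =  134 + 2/35 = 134.06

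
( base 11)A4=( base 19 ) 60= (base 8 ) 162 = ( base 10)114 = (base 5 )424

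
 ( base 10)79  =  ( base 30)2j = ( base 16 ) 4F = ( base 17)4b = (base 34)2b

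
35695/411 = 35695/411 = 86.85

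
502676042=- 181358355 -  - 684034397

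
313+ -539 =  - 226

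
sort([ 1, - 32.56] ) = [ - 32.56,1] 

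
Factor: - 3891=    - 3^1*1297^1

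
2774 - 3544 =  - 770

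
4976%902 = 466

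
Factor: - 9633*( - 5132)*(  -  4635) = -2^2*3^3 * 5^1 * 13^2 * 19^1 * 103^1*1283^1  =  - 229138437060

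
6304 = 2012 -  - 4292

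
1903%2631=1903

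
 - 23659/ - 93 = 23659/93 = 254.40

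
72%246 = 72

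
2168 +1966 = 4134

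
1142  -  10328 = -9186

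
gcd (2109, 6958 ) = 1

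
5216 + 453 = 5669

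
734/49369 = 734/49369 = 0.01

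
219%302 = 219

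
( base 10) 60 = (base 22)2g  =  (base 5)220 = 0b111100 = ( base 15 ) 40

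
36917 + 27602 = 64519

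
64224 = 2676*24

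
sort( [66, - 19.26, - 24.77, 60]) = [-24.77,-19.26, 60,66]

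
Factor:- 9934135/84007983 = - 3^ (-1)*5^1 * 23^( - 1) * 29^( -1)* 563^1*3529^1 * 41983^(  -  1 ) 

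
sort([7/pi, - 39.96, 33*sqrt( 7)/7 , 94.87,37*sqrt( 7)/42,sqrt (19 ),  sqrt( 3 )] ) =[-39.96,sqrt(3),7/pi,37*sqrt(7)/42, sqrt(19 ),33*sqrt(7 )/7 , 94.87 ]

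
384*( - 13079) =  - 5022336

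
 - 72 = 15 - 87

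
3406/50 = 1703/25=68.12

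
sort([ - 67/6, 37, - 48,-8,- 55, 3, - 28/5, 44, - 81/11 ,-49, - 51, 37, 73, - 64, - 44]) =[ - 64, - 55 , - 51, -49,-48, - 44,  -  67/6, - 8,-81/11, - 28/5, 3, 37, 37,44, 73 ]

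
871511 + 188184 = 1059695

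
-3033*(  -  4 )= 12132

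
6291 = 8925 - 2634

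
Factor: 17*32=2^5*17^1 = 544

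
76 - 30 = 46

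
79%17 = 11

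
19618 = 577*34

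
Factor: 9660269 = 809^1*11941^1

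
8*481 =3848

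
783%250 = 33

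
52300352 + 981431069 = 1033731421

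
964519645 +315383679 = 1279903324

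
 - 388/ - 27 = 14 +10/27 = 14.37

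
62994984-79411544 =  - 16416560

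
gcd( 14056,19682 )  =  2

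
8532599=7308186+1224413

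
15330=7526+7804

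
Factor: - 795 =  - 3^1*5^1*53^1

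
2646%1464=1182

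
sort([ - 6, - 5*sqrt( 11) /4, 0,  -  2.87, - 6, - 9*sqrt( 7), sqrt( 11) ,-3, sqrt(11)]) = [ - 9 * sqrt(7), - 6, - 6, - 5*sqrt( 11)/4, - 3, - 2.87,0,  sqrt(11), sqrt( 11) ] 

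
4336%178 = 64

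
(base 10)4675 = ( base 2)1001001000011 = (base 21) ACD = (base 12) 2857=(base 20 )BDF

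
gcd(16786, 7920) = 22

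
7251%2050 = 1101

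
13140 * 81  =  1064340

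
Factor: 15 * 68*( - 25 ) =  - 25500 = - 2^2*3^1*5^3*17^1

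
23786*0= 0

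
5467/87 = 62 + 73/87 = 62.84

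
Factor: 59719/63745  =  5^( - 1) *19^( - 1 )*89^1  =  89/95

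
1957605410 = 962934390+994671020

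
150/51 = 50/17 = 2.94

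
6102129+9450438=15552567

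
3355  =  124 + 3231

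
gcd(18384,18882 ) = 6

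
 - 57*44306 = - 2525442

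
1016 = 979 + 37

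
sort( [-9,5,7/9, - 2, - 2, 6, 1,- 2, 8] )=[ - 9,  -  2,-2 , - 2, 7/9,1 , 5, 6,  8 ]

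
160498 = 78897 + 81601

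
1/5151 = 1/5151 = 0.00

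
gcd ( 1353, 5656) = 1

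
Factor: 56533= 56533^1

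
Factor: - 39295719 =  - 3^3*421^1 * 3457^1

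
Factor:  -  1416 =-2^3*3^1*59^1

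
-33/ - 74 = 33/74  =  0.45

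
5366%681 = 599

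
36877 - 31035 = 5842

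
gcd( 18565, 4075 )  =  5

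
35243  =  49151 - 13908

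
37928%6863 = 3613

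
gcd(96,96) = 96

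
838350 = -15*( - 55890) 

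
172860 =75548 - -97312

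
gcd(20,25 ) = 5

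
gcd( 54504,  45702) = 18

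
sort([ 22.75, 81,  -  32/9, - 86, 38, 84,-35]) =[- 86, - 35, - 32/9,22.75,38,81 , 84]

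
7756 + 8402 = 16158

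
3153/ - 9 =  - 351 + 2/3  =  - 350.33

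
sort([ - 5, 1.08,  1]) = [ - 5, 1,1.08]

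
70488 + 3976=74464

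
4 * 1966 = 7864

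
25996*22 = 571912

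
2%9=2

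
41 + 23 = 64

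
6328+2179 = 8507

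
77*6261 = 482097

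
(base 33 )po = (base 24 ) 1b9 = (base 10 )849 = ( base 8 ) 1521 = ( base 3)1011110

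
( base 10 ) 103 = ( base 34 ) 31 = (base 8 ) 147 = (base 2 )1100111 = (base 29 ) 3G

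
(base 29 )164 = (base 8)1773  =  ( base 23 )1l7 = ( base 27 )1AK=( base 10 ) 1019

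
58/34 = 1 + 12/17= 1.71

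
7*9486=66402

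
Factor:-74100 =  - 2^2*3^1*5^2*13^1 * 19^1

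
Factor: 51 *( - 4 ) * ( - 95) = 2^2*3^1*5^1*17^1*19^1  =  19380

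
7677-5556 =2121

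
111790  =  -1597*(-70)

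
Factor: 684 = 2^2 * 3^2*19^1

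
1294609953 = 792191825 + 502418128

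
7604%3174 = 1256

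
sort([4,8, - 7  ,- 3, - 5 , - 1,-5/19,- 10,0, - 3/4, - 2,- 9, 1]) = [ - 10, - 9,-7, - 5, - 3, - 2, - 1, - 3/4 ,-5/19,0, 1,4,8] 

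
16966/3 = 16966/3=   5655.33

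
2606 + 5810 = 8416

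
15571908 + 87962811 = 103534719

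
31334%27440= 3894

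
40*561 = 22440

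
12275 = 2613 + 9662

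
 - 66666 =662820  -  729486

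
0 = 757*0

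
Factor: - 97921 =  - 181^1*541^1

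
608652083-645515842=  - 36863759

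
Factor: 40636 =2^2*10159^1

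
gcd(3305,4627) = 661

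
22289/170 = 131 + 19/170= 131.11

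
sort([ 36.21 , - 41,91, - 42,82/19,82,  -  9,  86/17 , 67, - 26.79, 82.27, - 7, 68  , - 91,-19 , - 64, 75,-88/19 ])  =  [ -91, - 64,-42 ,- 41, - 26.79, - 19,- 9,  -  7,-88/19, 82/19, 86/17, 36.21, 67, 68,75, 82, 82.27 , 91] 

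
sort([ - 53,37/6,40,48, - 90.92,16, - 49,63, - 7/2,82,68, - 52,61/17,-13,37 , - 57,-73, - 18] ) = [-90.92,- 73, - 57, - 53, - 52, - 49, - 18, - 13, - 7/2,61/17,37/6,16,37, 40, 48,63,68, 82]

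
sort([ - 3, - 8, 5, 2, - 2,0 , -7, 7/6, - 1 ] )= [ - 8, - 7,-3,-2,-1,0,7/6, 2,5]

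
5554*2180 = 12107720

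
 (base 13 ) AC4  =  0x73A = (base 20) 4CA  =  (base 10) 1850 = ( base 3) 2112112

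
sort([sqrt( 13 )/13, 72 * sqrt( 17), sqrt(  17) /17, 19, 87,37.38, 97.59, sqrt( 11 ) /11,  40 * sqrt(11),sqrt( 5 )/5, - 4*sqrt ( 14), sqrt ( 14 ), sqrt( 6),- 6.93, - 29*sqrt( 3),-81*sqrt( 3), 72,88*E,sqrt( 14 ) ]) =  [ - 81*sqrt( 3),  -  29*sqrt( 3),-4*sqrt( 14), - 6.93,sqrt( 17 )/17, sqrt(13 )/13, sqrt( 11) /11, sqrt( 5)/5,sqrt( 6), sqrt( 14),sqrt( 14 ), 19,37.38, 72, 87, 97.59,40 * sqrt( 11 ),  88 * E, 72 * sqrt( 17 )]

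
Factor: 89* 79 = 7031=79^1*89^1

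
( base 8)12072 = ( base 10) 5178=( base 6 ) 35550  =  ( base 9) 7083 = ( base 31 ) 5c1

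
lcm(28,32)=224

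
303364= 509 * 596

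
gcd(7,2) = 1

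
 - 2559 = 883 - 3442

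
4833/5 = 4833/5 = 966.60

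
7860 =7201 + 659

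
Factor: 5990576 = 2^4*163^1 * 2297^1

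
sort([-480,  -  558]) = [  -  558, -480]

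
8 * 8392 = 67136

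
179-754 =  - 575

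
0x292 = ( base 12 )46a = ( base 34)jc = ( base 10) 658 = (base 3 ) 220101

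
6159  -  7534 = - 1375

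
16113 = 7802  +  8311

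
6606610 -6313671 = 292939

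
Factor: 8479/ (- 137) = -61^1*137^(- 1 )*139^1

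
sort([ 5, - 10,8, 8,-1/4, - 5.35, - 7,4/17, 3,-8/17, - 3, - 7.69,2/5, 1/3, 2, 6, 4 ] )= [-10  , - 7.69, - 7, - 5.35, - 3, - 8/17, - 1/4,4/17, 1/3,2/5, 2, 3  ,  4 , 5, 6,  8, 8]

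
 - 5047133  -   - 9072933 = 4025800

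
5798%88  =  78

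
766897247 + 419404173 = 1186301420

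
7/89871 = 7/89871   =  0.00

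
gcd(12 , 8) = 4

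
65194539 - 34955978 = 30238561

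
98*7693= 753914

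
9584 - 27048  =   - 17464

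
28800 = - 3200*( - 9)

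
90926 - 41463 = 49463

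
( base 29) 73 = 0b11001110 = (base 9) 248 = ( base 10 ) 206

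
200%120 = 80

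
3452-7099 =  - 3647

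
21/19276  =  21/19276 = 0.00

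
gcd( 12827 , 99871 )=1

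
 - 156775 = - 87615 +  - 69160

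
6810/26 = 261 + 12/13  =  261.92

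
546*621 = 339066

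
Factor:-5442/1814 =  - 3^1 = - 3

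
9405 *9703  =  91256715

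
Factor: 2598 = 2^1*3^1*433^1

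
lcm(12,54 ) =108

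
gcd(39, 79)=1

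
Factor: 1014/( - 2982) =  - 7^(  -  1)* 13^2 * 71^( - 1) = - 169/497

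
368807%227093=141714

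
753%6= 3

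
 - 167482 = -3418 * 49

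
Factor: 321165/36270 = 549/62 = 2^ ( - 1)*3^2* 31^( - 1 ) * 61^1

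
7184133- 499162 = 6684971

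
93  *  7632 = 709776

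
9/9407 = 9/9407= 0.00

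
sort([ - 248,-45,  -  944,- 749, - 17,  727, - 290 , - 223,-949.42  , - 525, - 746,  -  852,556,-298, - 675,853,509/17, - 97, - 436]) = [ - 949.42, - 944,-852,- 749,-746, - 675,  -  525, - 436, - 298,  -  290, - 248,- 223, - 97, - 45,-17  ,  509/17,556, 727,853 ]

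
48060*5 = 240300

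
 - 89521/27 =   -  3316 + 11/27  =  - 3315.59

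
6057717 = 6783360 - 725643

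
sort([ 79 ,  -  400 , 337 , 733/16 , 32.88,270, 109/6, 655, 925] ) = [ - 400, 109/6, 32.88,733/16,79 , 270,337,655, 925]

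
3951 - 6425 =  - 2474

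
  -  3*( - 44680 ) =134040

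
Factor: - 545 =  - 5^1*109^1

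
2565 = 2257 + 308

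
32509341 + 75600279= 108109620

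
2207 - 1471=736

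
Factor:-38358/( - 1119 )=12786/373  =  2^1*3^1  *  373^( - 1 )*2131^1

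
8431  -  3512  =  4919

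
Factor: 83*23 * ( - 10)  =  -2^1*5^1 *23^1 * 83^1= - 19090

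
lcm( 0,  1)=0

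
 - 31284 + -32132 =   -  63416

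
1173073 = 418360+754713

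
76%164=76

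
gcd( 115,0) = 115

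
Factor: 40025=5^2*1601^1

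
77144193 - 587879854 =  - 510735661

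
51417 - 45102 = 6315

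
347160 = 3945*88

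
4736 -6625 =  - 1889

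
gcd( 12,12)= 12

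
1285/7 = 183 + 4/7 = 183.57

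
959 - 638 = 321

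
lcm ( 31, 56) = 1736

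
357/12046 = 357/12046 = 0.03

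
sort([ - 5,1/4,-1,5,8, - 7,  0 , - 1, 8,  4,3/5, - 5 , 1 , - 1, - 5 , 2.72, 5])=[-7, - 5,-5,-5 ,-1,-1 ,-1 , 0 , 1/4,3/5,1,  2.72, 4,5, 5,8,8]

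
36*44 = 1584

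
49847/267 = 49847/267 = 186.69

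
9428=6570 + 2858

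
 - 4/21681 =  - 1 + 21677/21681  =  - 0.00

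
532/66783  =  532/66783= 0.01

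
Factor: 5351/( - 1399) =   -  1399^ ( - 1)*5351^1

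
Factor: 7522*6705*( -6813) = -343613723130= -  2^1 * 3^4*5^1*149^1*757^1 * 3761^1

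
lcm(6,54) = 54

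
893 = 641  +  252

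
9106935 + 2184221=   11291156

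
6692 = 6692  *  1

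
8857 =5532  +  3325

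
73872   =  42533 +31339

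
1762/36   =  48 + 17/18 = 48.94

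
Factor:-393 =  - 3^1*131^1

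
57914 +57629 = 115543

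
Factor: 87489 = 3^2*9721^1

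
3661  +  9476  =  13137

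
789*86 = 67854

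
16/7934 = 8/3967 = 0.00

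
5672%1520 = 1112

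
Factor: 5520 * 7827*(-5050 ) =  - 2^5 * 3^2*5^3*23^1 * 101^1*2609^1 = - 218185452000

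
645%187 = 84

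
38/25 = 38/25   =  1.52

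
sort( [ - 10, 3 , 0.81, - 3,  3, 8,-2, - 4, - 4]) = [ - 10, - 4, - 4, - 3, - 2,0.81 , 3,3,8]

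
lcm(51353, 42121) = 3748769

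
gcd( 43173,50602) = 1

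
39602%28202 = 11400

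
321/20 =321/20= 16.05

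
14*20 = 280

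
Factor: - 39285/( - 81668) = 2^( - 2 )*3^4*5^1*17^( - 1 )*97^1*1201^( - 1)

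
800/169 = 4 + 124/169 = 4.73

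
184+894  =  1078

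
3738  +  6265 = 10003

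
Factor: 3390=2^1*3^1 * 5^1*113^1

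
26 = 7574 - 7548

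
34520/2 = 17260 = 17260.00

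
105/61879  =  105/61879 = 0.00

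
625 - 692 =  -  67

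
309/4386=103/1462 = 0.07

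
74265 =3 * 24755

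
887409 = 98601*9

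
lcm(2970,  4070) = 109890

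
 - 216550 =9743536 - 9960086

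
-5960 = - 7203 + 1243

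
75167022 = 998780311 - 923613289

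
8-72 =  - 64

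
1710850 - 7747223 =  - 6036373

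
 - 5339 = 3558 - 8897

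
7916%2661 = 2594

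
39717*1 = 39717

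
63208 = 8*7901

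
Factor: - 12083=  - 43^1 *281^1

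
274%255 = 19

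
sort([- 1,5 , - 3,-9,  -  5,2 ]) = [ - 9, - 5, - 3, - 1 , 2,5]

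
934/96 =9 + 35/48 = 9.73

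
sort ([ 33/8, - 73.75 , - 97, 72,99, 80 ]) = [ - 97,-73.75, 33/8, 72,80, 99]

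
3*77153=231459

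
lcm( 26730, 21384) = 106920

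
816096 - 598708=217388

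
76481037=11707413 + 64773624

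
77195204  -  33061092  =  44134112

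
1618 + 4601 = 6219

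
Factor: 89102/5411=2^1*7^( - 1 ) * 13^1*23^1*149^1*773^(  -  1 )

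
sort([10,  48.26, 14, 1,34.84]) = [1, 10 , 14,34.84,48.26]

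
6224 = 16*389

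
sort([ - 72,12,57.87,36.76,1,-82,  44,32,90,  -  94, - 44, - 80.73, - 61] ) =[ - 94,-82,-80.73,-72, - 61,-44,1,  12,32,36.76, 44, 57.87, 90] 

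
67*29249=1959683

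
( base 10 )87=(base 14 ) 63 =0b1010111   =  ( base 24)3F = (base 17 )52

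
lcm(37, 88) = 3256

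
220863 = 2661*83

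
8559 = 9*951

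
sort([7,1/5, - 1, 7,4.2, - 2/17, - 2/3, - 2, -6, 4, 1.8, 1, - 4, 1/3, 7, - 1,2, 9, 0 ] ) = [ - 6, - 4, - 2, -1, - 1, - 2/3, - 2/17,0, 1/5, 1/3, 1,1.8,2, 4, 4.2, 7, 7, 7,9]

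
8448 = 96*88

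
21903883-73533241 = -51629358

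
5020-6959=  - 1939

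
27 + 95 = 122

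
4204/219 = 4204/219 = 19.20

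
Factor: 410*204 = 2^3 * 3^1*5^1 * 17^1  *  41^1 = 83640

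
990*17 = 16830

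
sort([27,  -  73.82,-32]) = [-73.82,-32, 27 ] 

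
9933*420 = 4171860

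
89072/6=14845 +1/3 = 14845.33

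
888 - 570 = 318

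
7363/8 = 920 +3/8  =  920.38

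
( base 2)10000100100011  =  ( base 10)8483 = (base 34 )7bh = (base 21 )j4k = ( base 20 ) 1143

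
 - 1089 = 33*( - 33) 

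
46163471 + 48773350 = 94936821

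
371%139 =93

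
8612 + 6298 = 14910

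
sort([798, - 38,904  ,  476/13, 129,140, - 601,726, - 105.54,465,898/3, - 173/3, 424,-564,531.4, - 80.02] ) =[ -601,-564,-105.54, - 80.02, - 173/3, -38,476/13, 129,140 , 898/3,424,465,531.4,726,798,904]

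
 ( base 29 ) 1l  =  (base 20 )2A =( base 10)50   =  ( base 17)2G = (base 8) 62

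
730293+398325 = 1128618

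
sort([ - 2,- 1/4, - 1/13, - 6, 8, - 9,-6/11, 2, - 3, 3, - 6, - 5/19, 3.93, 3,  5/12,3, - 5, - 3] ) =[- 9, -6, - 6, - 5, - 3,-3,-2,-6/11, - 5/19,  -  1/4,  -  1/13,5/12, 2, 3,3,3,3.93, 8]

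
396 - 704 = -308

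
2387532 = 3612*661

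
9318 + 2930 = 12248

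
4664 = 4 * 1166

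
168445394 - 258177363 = -89731969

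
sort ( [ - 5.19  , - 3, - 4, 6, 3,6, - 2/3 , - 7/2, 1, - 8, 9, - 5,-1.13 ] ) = [ - 8, - 5.19, -5, - 4,-7/2,-3, - 1.13, - 2/3, 1,3,6, 6,9] 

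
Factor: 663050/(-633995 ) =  - 2^1*5^1*23^( - 1)*37^( - 1 )*89^1= -890/851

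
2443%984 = 475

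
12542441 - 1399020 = 11143421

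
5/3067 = 5/3067 = 0.00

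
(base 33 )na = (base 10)769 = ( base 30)PJ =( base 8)1401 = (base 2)1100000001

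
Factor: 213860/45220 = 629/133=   7^(- 1)* 17^1*19^( - 1 )*37^1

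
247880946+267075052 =514955998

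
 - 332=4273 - 4605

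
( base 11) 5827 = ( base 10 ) 7652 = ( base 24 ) d6k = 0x1de4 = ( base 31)7tq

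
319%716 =319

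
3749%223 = 181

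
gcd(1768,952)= 136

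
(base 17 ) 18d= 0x1B6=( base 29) f3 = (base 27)g6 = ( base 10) 438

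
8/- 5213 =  - 8/5213 = -  0.00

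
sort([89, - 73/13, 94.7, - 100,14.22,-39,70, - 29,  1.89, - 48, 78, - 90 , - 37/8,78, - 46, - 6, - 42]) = [ - 100 , - 90, - 48, - 46, - 42, - 39, - 29, - 6, - 73/13, - 37/8 , 1.89,14.22, 70, 78, 78, 89, 94.7]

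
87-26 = 61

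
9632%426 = 260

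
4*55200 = 220800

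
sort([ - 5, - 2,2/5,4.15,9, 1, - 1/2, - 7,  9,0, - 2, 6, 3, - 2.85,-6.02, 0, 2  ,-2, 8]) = [ - 7,  -  6.02,-5, - 2.85, - 2, - 2,- 2 , - 1/2, 0, 0, 2/5 , 1,  2,  3 , 4.15, 6,  8,9, 9 ]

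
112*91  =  10192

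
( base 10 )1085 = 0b10000111101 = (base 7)3110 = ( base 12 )765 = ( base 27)1d5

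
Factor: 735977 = 11^1*23^1*2909^1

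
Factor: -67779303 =-3^1*22593101^1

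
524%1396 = 524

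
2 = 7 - 5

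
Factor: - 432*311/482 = -2^3*3^3*241^( - 1)*311^1=- 67176/241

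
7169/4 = 1792 + 1/4 = 1792.25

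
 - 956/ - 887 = 1+69/887 = 1.08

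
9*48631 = 437679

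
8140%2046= 2002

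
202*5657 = 1142714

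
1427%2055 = 1427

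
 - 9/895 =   -  9/895 = - 0.01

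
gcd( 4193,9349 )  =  1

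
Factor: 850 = 2^1*5^2 *17^1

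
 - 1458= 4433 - 5891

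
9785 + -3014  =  6771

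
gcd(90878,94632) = 2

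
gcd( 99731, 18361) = 1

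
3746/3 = 3746/3 = 1248.67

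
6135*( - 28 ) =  - 171780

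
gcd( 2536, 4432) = 8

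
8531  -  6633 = 1898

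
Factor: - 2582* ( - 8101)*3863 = 2^1*1291^1*3863^1 * 8101^1  =  80801528866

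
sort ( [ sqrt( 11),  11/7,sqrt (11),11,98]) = [11/7, sqrt( 11),sqrt( 11 ), 11,98]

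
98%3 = 2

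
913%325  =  263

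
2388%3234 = 2388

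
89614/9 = 89614/9 = 9957.11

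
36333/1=36333 = 36333.00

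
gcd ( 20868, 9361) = 37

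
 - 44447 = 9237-53684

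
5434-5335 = 99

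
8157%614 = 175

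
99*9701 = 960399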